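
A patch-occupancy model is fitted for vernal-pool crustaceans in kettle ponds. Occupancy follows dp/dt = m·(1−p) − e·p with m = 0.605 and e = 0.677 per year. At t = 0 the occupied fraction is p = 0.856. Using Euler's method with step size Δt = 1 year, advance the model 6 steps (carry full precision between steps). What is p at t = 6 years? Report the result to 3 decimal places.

Update rule: p ← p + [m·(1−p) − e·p]·Δt with Δt = 1.
p: 0.85600 → 0.36361  (Δp = -0.49239)
p: 0.36361 → 0.50246  (Δp = +0.13885)
p: 0.50246 → 0.46331  (Δp = -0.03916)
p: 0.46331 → 0.47435  (Δp = +0.01104)
p: 0.47435 → 0.47123  (Δp = -0.00311)
p: 0.47123 → 0.47211  (Δp = +0.00088)

0.472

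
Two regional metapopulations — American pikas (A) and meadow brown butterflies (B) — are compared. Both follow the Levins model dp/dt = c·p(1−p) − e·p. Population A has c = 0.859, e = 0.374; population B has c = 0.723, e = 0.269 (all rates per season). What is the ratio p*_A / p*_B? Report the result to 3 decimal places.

A: p*_A = 1 − 0.374/0.859 = 0.5646.
B: p*_B = 1 − 0.269/0.723 = 0.6279.
p*_A / p*_B = 0.5646/0.6279 = 0.8991.

0.899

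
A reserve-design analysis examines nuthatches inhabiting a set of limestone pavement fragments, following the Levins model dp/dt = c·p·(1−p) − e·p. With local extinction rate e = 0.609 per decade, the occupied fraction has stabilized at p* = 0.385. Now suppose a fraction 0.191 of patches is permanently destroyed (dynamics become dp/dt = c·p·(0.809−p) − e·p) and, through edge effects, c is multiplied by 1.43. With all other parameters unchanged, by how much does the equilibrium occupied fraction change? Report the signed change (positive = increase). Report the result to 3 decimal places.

Balance c(1−p*) = e gives c = e/(1 − 0.38500) = 0.609/0.61500 = 0.99024.
New p* = 0.809 − e/c = 0.809 − 0.60900/1.41604 = 0.37893.
Δp* = 0.37893 − 0.38500 = -0.00607.

-0.006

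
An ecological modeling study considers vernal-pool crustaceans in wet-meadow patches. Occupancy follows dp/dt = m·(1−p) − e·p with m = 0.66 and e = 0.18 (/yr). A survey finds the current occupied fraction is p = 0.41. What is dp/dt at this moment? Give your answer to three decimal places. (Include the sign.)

0.316

Colonization term: m·(1−p) = 0.66×0.5900 = 0.38940.
Extinction term: e·p = 0.07380.
dp/dt = 0.38940 − 0.07380 = 0.31560.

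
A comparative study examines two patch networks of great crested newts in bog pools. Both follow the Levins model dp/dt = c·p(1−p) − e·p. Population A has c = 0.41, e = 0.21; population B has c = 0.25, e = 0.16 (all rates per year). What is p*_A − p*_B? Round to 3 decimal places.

0.128

A: p*_A = 1 − 0.21/0.41 = 0.4878.
B: p*_B = 1 − 0.16/0.25 = 0.3600.
p*_A − p*_B = 0.4878 − 0.3600 = 0.1278.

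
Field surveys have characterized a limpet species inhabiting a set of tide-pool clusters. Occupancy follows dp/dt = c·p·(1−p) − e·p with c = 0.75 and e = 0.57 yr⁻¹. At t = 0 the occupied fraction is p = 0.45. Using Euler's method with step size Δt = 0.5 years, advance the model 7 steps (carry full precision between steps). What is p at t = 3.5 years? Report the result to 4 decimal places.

0.3126

Update rule: p ← p + [c·p·(1−p) − e·p]·Δt with Δt = 0.5.
p: 0.45000 → 0.41456  (Δp = -0.03544)
p: 0.41456 → 0.38742  (Δp = -0.02714)
p: 0.38742 → 0.36601  (Δp = -0.02142)
p: 0.36601 → 0.34871  (Δp = -0.01729)
p: 0.34871 → 0.33450  (Δp = -0.01422)
p: 0.33450 → 0.32264  (Δp = -0.01185)
p: 0.32264 → 0.31264  (Δp = -0.01000)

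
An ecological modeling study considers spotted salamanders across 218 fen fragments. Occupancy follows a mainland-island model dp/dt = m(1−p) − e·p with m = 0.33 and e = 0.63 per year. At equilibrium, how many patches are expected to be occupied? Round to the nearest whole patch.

p* = m/(m+e) = 0.33/0.9600 = 0.3438.
Expected occupied patches = N × p* = 218 × 0.3438 = 74.94 ≈ 75.

75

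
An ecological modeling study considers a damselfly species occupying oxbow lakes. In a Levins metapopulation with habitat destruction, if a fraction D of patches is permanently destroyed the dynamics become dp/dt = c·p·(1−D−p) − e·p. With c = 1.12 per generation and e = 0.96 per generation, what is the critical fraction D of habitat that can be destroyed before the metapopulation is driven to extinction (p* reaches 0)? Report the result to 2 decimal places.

0.14

The nontrivial equilibrium is p* = (1−D) − e/c; extinction occurs when this hits zero.
So D_crit = 1 − e/c = 1 − 0.96/1.12 = 1 − 0.8571 = 0.1429.
Note this equals the original equilibrium occupancy — the Levins extinction-debt result.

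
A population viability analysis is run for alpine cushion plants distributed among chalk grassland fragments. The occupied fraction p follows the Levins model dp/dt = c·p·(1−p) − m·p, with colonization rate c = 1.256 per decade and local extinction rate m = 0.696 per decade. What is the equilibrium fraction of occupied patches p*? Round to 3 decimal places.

0.446

Setting dp/dt = 0 and dividing through by p* gives c·(1−p*) = m.
So p* = 1 − m/c = 1 − 0.696/1.256 = 1 − 0.5541 = 0.4459.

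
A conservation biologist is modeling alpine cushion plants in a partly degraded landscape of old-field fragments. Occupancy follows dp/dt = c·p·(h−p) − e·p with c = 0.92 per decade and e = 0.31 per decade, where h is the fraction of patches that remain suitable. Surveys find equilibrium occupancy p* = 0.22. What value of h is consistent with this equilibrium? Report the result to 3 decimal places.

At equilibrium c(h−p*) = e, so h = p* + e/c.
h = 0.22 + 0.31/0.92 = 0.22 + 0.3370 = 0.5570.

0.557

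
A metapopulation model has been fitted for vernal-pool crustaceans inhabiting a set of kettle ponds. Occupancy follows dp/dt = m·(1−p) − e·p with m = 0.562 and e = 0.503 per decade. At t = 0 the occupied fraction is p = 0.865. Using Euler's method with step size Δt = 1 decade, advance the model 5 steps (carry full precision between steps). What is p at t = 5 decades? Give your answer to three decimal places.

Update rule: p ← p + [m·(1−p) − e·p]·Δt with Δt = 1.
t = 1: p = 0.86500 + (-0.35923) = 0.50577
t = 2: p = 0.50577 + (+0.02335) = 0.52912
t = 3: p = 0.52912 + (-0.00152) = 0.52761
t = 4: p = 0.52761 + (+0.00010) = 0.52771
t = 5: p = 0.52771 + (-0.00001) = 0.52770

0.528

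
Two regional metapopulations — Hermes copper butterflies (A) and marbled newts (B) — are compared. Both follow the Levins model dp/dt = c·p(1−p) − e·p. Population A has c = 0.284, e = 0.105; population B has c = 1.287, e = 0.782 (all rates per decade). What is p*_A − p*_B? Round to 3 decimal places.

A: p*_A = 1 − 0.105/0.284 = 0.6303.
B: p*_B = 1 − 0.782/1.287 = 0.3924.
p*_A − p*_B = 0.6303 − 0.3924 = 0.2379.

0.238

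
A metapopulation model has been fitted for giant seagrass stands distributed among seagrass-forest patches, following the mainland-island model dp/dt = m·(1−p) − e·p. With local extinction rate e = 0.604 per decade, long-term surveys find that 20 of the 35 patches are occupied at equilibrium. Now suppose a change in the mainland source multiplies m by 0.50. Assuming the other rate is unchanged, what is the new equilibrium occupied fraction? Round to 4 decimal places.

0.4000

Observed p* = 20/35 = 0.57143.
Balance m(1−p*) = e·p* gives m = e·p*/(1−p*) = 0.604×0.57143/0.42857 = 0.80534.
New p* = m/(m+e) = 0.40267/(0.40267+0.60400) = 0.40000.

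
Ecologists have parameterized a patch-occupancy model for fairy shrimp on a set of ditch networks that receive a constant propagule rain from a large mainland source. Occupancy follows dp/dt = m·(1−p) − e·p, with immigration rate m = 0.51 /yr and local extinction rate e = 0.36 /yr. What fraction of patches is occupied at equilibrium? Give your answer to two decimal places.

0.59

At equilibrium the propagule rain into empty patches balances local extinction: m(1−p*) = e·p*.
p* = m/(m+e) = 0.51/(0.51+0.36) = 0.51/0.8700 = 0.5862.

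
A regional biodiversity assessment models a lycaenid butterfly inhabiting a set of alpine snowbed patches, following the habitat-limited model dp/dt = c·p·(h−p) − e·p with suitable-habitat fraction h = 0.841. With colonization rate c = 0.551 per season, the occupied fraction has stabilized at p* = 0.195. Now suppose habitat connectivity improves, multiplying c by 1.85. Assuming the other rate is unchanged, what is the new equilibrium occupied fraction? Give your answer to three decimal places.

Balance c(h−p*) = e gives e = 0.551×(0.841 − 0.19500) = 0.35595.
New p* = 0.841 − e/c = 0.841 − 0.35595/1.01935 = 0.49181.

0.492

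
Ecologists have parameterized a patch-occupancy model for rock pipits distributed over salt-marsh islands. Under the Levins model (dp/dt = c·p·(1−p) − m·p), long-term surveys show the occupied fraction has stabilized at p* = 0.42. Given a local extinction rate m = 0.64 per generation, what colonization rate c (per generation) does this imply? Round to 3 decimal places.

1.103

At equilibrium c(1−p*) = m, so c = m/(1−p*).
c = 0.64/(1 − 0.42) = 0.64/0.5800 = 1.1034.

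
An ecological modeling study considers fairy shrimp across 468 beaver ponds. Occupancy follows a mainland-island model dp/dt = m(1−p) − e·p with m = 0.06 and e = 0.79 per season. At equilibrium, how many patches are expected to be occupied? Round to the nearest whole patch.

33

p* = m/(m+e) = 0.06/0.8500 = 0.0706.
Expected occupied patches = N × p* = 468 × 0.0706 = 33.04 ≈ 33.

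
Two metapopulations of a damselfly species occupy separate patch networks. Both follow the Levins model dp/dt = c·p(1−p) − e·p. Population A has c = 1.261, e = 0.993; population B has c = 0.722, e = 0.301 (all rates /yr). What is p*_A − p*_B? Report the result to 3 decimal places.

-0.371

A: p*_A = 1 − 0.993/1.261 = 0.2125.
B: p*_B = 1 − 0.301/0.722 = 0.5831.
p*_A − p*_B = 0.2125 − 0.5831 = -0.3706.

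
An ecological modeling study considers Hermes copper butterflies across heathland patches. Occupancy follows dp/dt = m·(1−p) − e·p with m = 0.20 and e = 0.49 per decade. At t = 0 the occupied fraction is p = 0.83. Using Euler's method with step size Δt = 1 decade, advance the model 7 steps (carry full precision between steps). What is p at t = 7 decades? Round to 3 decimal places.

0.290

Update rule: p ← p + [m·(1−p) − e·p]·Δt with Δt = 1.
t = 1: p = 0.83000 + (-0.37270) = 0.45730
t = 2: p = 0.45730 + (-0.11554) = 0.34176
t = 3: p = 0.34176 + (-0.03582) = 0.30595
t = 4: p = 0.30595 + (-0.01110) = 0.29484
t = 5: p = 0.29484 + (-0.00344) = 0.29140
t = 6: p = 0.29140 + (-0.00107) = 0.29033
t = 7: p = 0.29033 + (-0.00033) = 0.29000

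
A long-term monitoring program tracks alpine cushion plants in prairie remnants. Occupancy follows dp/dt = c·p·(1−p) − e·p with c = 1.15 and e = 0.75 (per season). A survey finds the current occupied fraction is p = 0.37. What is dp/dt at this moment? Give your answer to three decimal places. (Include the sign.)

-0.009

Colonization term: c·p·(1−p) = 1.15×0.37×0.6300 = 0.26806.
Extinction term: e·p = 0.27750.
dp/dt = 0.26806 − 0.27750 = -0.00943.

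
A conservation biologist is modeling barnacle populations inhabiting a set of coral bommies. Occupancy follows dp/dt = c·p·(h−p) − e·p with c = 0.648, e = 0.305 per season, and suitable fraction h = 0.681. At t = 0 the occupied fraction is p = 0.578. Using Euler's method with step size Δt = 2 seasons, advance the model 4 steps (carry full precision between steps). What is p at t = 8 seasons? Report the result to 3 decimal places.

Update rule: p ← p + [c·p·(h−p) − e·p]·Δt with Δt = 2.
p: 0.57800 → 0.30258  (Δp = -0.27542)
p: 0.30258 → 0.26640  (Δp = -0.03618)
p: 0.26640 → 0.24704  (Δp = -0.01936)
p: 0.24704 → 0.23528  (Δp = -0.01176)

0.235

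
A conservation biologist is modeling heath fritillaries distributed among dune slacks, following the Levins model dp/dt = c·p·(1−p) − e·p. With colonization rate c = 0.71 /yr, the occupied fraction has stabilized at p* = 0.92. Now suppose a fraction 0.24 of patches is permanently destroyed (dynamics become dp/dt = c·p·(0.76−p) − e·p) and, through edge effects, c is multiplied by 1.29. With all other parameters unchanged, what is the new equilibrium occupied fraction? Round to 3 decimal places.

Balance c(1−p*) = e gives e = 0.71×(1 − 0.92000) = 0.05680.
New p* = 0.76 − e/c = 0.76 − 0.05680/0.91590 = 0.69798.

0.698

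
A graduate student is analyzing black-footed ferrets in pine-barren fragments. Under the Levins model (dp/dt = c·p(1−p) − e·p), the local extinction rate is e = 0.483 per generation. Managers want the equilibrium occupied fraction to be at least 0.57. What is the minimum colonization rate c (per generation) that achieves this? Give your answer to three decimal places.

1.123

p* = 1 − e/c ≥ 0.57 requires e/c ≤ 0.4300, i.e. c ≥ e/0.4300.
c_min = 0.483/0.4300 = 1.1233.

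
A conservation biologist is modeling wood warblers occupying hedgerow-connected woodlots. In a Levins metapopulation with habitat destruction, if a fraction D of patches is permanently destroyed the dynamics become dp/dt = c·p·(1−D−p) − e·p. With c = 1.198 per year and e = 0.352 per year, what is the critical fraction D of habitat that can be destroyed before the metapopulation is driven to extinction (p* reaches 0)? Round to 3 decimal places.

0.706

The nontrivial equilibrium is p* = (1−D) − e/c; extinction occurs when this hits zero.
So D_crit = 1 − e/c = 1 − 0.352/1.198 = 1 − 0.2938 = 0.7062.
Note this equals the original equilibrium occupancy — the Levins extinction-debt result.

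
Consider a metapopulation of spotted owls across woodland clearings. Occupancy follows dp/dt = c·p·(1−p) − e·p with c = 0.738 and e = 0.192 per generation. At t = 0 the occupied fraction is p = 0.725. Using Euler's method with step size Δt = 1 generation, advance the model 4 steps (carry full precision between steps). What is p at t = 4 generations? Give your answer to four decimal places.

Update rule: p ← p + [c·p·(1−p) − e·p]·Δt with Δt = 1.
step 1: Δp = +0.00794, p = 0.73294
step 2: Δp = +0.00373, p = 0.73667
step 3: Δp = +0.00172, p = 0.73839
step 4: Δp = +0.00079, p = 0.73918

0.7392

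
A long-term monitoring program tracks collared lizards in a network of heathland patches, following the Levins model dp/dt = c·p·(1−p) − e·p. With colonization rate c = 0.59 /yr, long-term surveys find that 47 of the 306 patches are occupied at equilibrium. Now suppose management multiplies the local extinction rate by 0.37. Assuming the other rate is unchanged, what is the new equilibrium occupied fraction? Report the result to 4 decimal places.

0.6868

Observed p* = 47/306 = 0.15359.
Balance c(1−p*) = e gives e = 0.59×(1 − 0.15359) = 0.49938.
New p* = 1 − e/c = 1 − 0.18477/0.59000 = 0.68683.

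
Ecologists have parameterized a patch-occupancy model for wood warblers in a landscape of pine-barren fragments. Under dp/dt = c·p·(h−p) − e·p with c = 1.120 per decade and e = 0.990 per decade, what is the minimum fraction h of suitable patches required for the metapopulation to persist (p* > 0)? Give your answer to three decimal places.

p* = h − e/c is positive only when h > e/c.
h_min = e/c = 0.990/1.120 = 0.8839.

0.884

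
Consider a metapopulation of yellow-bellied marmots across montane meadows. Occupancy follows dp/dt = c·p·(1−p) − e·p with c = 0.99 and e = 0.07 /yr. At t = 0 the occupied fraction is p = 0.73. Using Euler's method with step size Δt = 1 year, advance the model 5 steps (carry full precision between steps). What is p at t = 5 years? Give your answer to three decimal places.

Update rule: p ← p + [c·p·(1−p) − e·p]·Δt with Δt = 1.
t = 1: p = 0.73000 + (+0.14403) = 0.87403
t = 2: p = 0.87403 + (+0.04782) = 0.92185
t = 3: p = 0.92185 + (+0.00679) = 0.92864
t = 4: p = 0.92864 + (+0.00060) = 0.92924
t = 5: p = 0.92924 + (+0.00005) = 0.92929

0.929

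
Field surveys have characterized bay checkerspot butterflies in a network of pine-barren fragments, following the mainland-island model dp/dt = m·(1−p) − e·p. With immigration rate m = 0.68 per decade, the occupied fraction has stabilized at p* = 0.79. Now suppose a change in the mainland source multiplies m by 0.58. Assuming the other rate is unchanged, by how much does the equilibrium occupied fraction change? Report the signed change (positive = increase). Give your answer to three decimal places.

-0.104

Balance m(1−p*) = e·p* gives e = m(1−p*)/p* = 0.68×0.21000/0.79000 = 0.18076.
New p* = m/(m+e) = 0.39440/(0.39440+0.18076) = 0.68572.
Δp* = 0.68572 − 0.79000 = -0.10428.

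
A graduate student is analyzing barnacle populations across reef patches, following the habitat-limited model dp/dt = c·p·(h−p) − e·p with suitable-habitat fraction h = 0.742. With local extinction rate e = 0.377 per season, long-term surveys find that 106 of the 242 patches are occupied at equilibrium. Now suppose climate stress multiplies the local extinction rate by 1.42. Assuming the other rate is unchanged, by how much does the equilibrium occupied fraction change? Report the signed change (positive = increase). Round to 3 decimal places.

Observed p* = 106/242 = 0.43802.
Balance c(h−p*) = e gives c = e/(0.742 − 0.43802) = 0.377/0.30398 = 1.24021.
New p* = 0.742 − e/c = 0.742 − 0.53534/1.24021 = 0.31035.
Δp* = 0.31035 − 0.43802 = -0.12767.

-0.128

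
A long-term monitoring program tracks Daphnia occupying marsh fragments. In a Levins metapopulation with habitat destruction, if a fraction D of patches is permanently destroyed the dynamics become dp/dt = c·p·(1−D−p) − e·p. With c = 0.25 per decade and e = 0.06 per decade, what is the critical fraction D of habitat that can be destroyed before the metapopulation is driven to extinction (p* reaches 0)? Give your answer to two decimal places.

0.76

The nontrivial equilibrium is p* = (1−D) − e/c; extinction occurs when this hits zero.
So D_crit = 1 − e/c = 1 − 0.06/0.25 = 1 − 0.2400 = 0.7600.
Note this equals the original equilibrium occupancy — the Levins extinction-debt result.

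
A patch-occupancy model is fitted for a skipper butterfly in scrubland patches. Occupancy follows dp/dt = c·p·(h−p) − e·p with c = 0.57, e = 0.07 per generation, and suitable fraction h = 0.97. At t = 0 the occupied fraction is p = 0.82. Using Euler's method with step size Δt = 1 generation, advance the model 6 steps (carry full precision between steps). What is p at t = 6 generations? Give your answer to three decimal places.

Update rule: p ← p + [c·p·(h−p) − e·p]·Δt with Δt = 1.
p: 0.82000 → 0.83271  (Δp = +0.01271)
p: 0.83271 → 0.83958  (Δp = +0.00687)
p: 0.83958 → 0.84323  (Δp = +0.00364)
p: 0.84323 → 0.84513  (Δp = +0.00191)
p: 0.84513 → 0.84613  (Δp = +0.00099)
p: 0.84613 → 0.84664  (Δp = +0.00052)

0.847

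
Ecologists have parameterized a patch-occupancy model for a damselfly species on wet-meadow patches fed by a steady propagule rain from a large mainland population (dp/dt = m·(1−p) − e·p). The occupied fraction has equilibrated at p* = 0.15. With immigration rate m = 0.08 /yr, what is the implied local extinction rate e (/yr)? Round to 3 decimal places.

0.453

At equilibrium m(1−p*) = e·p*, so e = m(1−p*)/p*.
e = 0.08 × 0.8500 / 0.15 = 0.4533.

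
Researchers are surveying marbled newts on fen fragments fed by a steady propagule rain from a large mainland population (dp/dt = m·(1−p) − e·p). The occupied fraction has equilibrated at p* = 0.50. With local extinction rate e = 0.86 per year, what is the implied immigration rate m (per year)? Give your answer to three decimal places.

0.860

At equilibrium m(1−p*) = e·p*, so m = e·p*/(1−p*).
m = 0.86 × 0.50 / 0.5000 = 0.4300/0.5000 = 0.8600.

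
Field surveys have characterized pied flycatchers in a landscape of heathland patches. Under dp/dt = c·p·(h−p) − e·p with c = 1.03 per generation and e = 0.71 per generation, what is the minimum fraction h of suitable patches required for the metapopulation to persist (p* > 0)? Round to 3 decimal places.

0.689

p* = h − e/c is positive only when h > e/c.
h_min = e/c = 0.71/1.03 = 0.6893.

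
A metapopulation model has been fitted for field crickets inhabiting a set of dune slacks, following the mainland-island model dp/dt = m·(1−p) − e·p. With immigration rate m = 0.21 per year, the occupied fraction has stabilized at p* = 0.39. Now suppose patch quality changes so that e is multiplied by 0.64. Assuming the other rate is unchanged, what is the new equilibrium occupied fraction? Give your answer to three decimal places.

Balance m(1−p*) = e·p* gives e = m(1−p*)/p* = 0.21×0.61000/0.39000 = 0.32846.
New p* = m/(m+e) = 0.21000/(0.21000+0.21021) = 0.49975.

0.500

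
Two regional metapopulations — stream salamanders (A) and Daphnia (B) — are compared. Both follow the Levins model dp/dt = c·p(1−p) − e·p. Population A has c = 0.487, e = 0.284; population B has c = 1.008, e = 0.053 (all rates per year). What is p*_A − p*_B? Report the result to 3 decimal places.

A: p*_A = 1 − 0.284/0.487 = 0.4168.
B: p*_B = 1 − 0.053/1.008 = 0.9474.
p*_A − p*_B = 0.4168 − 0.9474 = -0.5306.

-0.531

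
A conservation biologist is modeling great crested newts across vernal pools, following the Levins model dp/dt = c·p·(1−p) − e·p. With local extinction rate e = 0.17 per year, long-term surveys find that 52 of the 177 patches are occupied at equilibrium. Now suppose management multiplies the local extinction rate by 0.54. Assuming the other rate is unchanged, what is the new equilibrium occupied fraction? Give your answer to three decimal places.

0.619

Observed p* = 52/177 = 0.29379.
Balance c(1−p*) = e gives c = e/(1 − 0.29379) = 0.17/0.70621 = 0.24072.
New p* = 1 − e/c = 1 − 0.09180/0.24072 = 0.61864.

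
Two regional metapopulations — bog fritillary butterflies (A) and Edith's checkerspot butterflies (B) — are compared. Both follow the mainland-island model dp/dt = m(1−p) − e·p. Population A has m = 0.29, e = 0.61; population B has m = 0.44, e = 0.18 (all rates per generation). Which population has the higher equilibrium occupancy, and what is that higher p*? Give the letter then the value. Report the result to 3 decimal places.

B, 0.710

A: p*_A = m/(m+e) = 0.29/0.9000 = 0.3222.
B: p*_B = 0.44/0.6200 = 0.7097.
B is higher at 0.7097.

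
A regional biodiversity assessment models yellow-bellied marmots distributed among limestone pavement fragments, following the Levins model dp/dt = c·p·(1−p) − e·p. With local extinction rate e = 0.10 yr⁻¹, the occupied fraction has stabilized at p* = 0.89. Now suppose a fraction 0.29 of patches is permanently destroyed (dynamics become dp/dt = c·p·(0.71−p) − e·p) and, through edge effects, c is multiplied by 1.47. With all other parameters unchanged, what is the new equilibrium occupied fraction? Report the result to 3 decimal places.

Balance c(1−p*) = e gives c = e/(1 − 0.89000) = 0.10/0.11000 = 0.90909.
New p* = 0.71 − e/c = 0.71 − 0.10000/1.33636 = 0.63517.

0.635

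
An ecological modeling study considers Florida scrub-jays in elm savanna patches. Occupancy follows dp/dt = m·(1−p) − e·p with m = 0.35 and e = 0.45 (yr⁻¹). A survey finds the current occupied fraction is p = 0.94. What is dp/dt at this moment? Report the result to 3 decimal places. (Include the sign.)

-0.402

Colonization term: m·(1−p) = 0.35×0.0600 = 0.02100.
Extinction term: e·p = 0.42300.
dp/dt = 0.02100 − 0.42300 = -0.40200.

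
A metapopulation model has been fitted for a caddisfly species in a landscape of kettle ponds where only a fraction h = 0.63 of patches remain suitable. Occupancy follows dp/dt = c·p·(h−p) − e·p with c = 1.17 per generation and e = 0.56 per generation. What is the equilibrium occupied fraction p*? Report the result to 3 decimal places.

0.151

Setting dp/dt = 0 and dividing by p* gives c·(h−p*) = e.
So p* = h − e/c = 0.63 − 0.56/1.17 = 0.63 − 0.4786 = 0.1514.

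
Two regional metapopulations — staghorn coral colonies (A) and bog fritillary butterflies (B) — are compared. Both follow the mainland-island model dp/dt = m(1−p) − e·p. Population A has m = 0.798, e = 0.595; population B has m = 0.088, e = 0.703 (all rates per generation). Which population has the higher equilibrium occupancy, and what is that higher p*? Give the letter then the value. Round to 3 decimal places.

A, 0.573

A: p*_A = m/(m+e) = 0.798/1.3930 = 0.5729.
B: p*_B = 0.088/0.7910 = 0.1113.
A is higher at 0.5729.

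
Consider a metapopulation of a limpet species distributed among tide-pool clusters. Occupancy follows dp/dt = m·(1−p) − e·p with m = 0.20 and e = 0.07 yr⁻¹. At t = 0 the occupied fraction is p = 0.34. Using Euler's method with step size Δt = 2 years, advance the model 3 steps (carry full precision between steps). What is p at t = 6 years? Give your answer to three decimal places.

Update rule: p ← p + [m·(1−p) − e·p]·Δt with Δt = 2.
p: 0.34000 → 0.55640  (Δp = +0.21640)
p: 0.55640 → 0.65594  (Δp = +0.09954)
p: 0.65594 → 0.70173  (Δp = +0.04579)

0.702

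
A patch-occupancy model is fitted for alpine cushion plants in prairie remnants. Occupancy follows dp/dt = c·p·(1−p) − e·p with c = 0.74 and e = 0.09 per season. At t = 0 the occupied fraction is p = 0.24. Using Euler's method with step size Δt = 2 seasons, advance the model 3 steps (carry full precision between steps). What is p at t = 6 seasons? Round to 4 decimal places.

Update rule: p ← p + [c·p·(1−p) − e·p]·Δt with Δt = 2.
t = 2: p = 0.24000 + (+0.22675) = 0.46675
t = 4: p = 0.46675 + (+0.28435) = 0.75110
t = 6: p = 0.75110 + (+0.14149) = 0.89259

0.8926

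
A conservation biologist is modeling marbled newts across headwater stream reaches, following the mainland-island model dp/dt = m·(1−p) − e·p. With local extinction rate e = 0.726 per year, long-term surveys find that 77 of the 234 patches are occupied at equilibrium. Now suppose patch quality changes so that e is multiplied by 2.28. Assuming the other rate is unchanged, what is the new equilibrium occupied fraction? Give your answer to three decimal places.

Observed p* = 77/234 = 0.32906.
Balance m(1−p*) = e·p* gives m = e·p*/(1−p*) = 0.726×0.32906/0.67094 = 0.35606.
New p* = m/(m+e) = 0.35606/(0.35606+1.65528) = 0.17703.

0.177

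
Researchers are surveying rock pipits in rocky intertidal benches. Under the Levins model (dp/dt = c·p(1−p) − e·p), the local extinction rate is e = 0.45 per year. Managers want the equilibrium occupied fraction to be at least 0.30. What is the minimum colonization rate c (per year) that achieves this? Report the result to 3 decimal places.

p* = 1 − e/c ≥ 0.30 requires e/c ≤ 0.7000, i.e. c ≥ e/0.7000.
c_min = 0.45/0.7000 = 0.6429.

0.643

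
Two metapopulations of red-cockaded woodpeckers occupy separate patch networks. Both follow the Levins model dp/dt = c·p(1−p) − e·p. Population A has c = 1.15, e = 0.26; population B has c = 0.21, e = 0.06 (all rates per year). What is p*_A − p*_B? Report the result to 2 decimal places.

A: p*_A = 1 − 0.26/1.15 = 0.7739.
B: p*_B = 1 − 0.06/0.21 = 0.7143.
p*_A − p*_B = 0.7739 − 0.7143 = 0.0596.

0.06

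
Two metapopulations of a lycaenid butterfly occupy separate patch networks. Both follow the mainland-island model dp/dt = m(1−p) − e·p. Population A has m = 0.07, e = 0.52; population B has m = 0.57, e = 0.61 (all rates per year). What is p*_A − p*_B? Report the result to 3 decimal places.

-0.364

A: p*_A = m/(m+e) = 0.07/0.5900 = 0.1186.
B: p*_B = 0.57/1.1800 = 0.4831.
p*_A − p*_B = 0.1186 − 0.4831 = -0.3644.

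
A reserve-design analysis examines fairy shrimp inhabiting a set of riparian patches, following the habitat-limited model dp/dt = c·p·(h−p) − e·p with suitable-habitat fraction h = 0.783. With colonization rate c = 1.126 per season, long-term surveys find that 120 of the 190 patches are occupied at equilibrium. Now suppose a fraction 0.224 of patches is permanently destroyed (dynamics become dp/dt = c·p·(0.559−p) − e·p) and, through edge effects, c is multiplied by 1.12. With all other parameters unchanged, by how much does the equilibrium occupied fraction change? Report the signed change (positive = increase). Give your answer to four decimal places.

-0.2078

Observed p* = 120/190 = 0.63158.
Balance c(h−p*) = e gives e = 1.126×(0.783 − 0.63158) = 0.17050.
New p* = 0.559 − e/c = 0.559 − 0.17050/1.26112 = 0.42380.
Δp* = 0.42380 − 0.63158 = -0.20778.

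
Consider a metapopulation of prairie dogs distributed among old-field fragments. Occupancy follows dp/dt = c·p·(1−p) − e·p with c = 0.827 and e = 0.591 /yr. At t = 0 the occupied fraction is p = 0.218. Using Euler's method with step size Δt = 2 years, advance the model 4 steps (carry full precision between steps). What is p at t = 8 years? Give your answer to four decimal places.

0.2772

Update rule: p ← p + [c·p·(1−p) − e·p]·Δt with Δt = 2.
p: 0.21800 → 0.24229  (Δp = +0.02429)
p: 0.24229 → 0.25955  (Δp = +0.01726)
p: 0.25955 → 0.27064  (Δp = +0.01108)
p: 0.27064 → 0.27723  (Δp = +0.00659)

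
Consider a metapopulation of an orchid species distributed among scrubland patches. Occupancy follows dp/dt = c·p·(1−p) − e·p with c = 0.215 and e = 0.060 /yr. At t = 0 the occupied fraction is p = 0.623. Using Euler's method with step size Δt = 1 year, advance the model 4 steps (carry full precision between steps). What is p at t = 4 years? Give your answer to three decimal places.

Update rule: p ← p + [c·p·(1−p) − e·p]·Δt with Δt = 1.
p: 0.62300 → 0.63612  (Δp = +0.01312)
p: 0.63612 → 0.64772  (Δp = +0.01160)
p: 0.64772 → 0.65791  (Δp = +0.01020)
p: 0.65791 → 0.66683  (Δp = +0.00891)

0.667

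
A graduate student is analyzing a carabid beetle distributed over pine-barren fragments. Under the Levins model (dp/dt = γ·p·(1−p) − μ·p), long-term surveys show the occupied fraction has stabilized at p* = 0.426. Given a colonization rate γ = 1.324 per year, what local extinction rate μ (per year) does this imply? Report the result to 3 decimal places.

0.760

At equilibrium γ(1−p*) = μ.
μ = 1.324 × (1 − 0.426) = 1.324 × 0.5740 = 0.7600.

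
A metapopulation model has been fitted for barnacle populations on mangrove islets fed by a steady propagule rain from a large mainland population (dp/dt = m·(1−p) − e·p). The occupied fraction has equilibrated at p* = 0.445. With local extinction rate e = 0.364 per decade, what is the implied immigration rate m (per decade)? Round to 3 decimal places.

0.292

At equilibrium m(1−p*) = e·p*, so m = e·p*/(1−p*).
m = 0.364 × 0.445 / 0.5550 = 0.1620/0.5550 = 0.2919.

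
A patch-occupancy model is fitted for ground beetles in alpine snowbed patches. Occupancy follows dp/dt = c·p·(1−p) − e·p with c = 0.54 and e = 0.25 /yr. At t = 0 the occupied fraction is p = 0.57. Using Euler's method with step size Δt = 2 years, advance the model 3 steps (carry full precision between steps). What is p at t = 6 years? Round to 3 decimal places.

Update rule: p ← p + [c·p·(1−p) − e·p]·Δt with Δt = 2.
step 1: Δp = -0.02029, p = 0.54971
step 2: Δp = -0.00752, p = 0.54219
step 3: Δp = -0.00301, p = 0.53917

0.539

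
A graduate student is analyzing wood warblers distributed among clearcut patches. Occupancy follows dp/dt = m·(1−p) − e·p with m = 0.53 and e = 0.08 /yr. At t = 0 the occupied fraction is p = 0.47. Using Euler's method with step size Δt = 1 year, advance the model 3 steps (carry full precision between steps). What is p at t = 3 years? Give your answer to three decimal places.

Update rule: p ← p + [m·(1−p) − e·p]·Δt with Δt = 1.
p: 0.47000 → 0.71330  (Δp = +0.24330)
p: 0.71330 → 0.80819  (Δp = +0.09489)
p: 0.80819 → 0.84519  (Δp = +0.03701)

0.845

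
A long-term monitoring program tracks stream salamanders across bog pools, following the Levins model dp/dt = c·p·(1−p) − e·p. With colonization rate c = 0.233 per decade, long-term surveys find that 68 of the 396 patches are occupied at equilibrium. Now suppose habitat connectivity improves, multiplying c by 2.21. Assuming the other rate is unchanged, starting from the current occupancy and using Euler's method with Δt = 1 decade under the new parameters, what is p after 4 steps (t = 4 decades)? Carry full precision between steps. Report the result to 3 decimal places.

0.356

Observed p* = 68/396 = 0.17172.
Balance c(1−p*) = e gives e = 0.233×(1 − 0.17172) = 0.19299.
Starting from p₀ = 0.17172; update p ← p + (dp/dt)·Δt with the new parameters.
p: 0.17172 → 0.21182  (Δp = +0.04010)
p: 0.21182 → 0.25691  (Δp = +0.04509)
p: 0.25691 → 0.30563  (Δp = +0.04872)
p: 0.30563 → 0.35592  (Δp = +0.05030)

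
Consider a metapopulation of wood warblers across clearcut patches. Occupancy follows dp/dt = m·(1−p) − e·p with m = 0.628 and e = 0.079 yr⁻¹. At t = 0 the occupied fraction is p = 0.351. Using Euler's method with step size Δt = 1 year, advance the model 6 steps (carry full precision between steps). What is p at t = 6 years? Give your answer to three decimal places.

Update rule: p ← p + [m·(1−p) − e·p]·Δt with Δt = 1.
  1  |  dp/dt·Δt = +0.379843  |  p_1 = 0.730843
  2  |  dp/dt·Δt = +0.111294  |  p_2 = 0.842137
  3  |  dp/dt·Δt = +0.032609  |  p_3 = 0.874746
  4  |  dp/dt·Δt = +0.009554  |  p_4 = 0.884301
  5  |  dp/dt·Δt = +0.002799  |  p_5 = 0.887100
  6  |  dp/dt·Δt = +0.000820  |  p_6 = 0.887920

0.888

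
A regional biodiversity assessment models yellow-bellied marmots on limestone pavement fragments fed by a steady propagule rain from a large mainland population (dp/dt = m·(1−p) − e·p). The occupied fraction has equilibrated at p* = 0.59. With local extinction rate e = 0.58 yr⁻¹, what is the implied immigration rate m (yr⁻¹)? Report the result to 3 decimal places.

At equilibrium m(1−p*) = e·p*, so m = e·p*/(1−p*).
m = 0.58 × 0.59 / 0.4100 = 0.3422/0.4100 = 0.8346.

0.835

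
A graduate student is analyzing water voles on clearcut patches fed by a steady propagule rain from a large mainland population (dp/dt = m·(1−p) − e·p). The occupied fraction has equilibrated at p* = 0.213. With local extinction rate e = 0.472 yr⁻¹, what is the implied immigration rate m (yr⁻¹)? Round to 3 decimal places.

0.128

At equilibrium m(1−p*) = e·p*, so m = e·p*/(1−p*).
m = 0.472 × 0.213 / 0.7870 = 0.1005/0.7870 = 0.1277.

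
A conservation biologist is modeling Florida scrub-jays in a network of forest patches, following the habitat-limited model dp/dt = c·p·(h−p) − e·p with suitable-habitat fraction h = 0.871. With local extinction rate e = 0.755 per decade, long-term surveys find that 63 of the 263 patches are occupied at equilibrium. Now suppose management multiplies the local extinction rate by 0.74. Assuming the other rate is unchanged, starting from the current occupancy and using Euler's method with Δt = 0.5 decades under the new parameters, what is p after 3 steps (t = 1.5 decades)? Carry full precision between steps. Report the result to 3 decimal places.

Observed p* = 63/263 = 0.23954.
Balance c(h−p*) = e gives c = e/(0.871 − 0.23954) = 0.755/0.63146 = 1.19565.
Starting from p₀ = 0.23954; update p ← p + (dp/dt)·Δt with the new parameters.
  1  |  dp/dt·Δt = +0.023511  |  p_1 = 0.263055
  2  |  dp/dt·Δt = +0.022121  |  p_2 = 0.285176
  3  |  dp/dt·Δt = +0.020210  |  p_3 = 0.305387

0.305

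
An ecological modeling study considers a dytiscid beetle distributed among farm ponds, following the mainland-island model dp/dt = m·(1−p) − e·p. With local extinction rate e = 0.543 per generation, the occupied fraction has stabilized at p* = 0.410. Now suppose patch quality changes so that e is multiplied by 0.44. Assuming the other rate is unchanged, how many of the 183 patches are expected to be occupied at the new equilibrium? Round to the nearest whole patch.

Balance m(1−p*) = e·p* gives m = e·p*/(1−p*) = 0.543×0.41000/0.59000 = 0.37734.
New p* = m/(m+e) = 0.37734/(0.37734+0.23892) = 0.61231.
Expected occupied = 183 × 0.61231 = 112.05 ≈ 112.

112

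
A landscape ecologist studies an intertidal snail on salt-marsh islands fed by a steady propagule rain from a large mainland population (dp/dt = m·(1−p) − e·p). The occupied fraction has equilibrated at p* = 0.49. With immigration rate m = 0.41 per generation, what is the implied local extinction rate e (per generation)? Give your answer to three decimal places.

At equilibrium m(1−p*) = e·p*, so e = m(1−p*)/p*.
e = 0.41 × 0.5100 / 0.49 = 0.4267.

0.427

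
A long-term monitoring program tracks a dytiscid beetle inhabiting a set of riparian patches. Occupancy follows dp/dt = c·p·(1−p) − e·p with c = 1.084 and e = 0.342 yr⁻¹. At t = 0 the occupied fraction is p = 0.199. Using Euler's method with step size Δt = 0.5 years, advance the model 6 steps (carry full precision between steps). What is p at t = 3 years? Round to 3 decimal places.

Update rule: p ← p + [c·p·(1−p) − e·p]·Δt with Δt = 0.5.
step 1: Δp = +0.05237, p = 0.25137
step 2: Δp = +0.05901, p = 0.31038
step 3: Δp = +0.06294, p = 0.37331
step 4: Δp = +0.06296, p = 0.43628
step 5: Δp = +0.05870, p = 0.49497
step 6: Δp = +0.05085, p = 0.54582

0.546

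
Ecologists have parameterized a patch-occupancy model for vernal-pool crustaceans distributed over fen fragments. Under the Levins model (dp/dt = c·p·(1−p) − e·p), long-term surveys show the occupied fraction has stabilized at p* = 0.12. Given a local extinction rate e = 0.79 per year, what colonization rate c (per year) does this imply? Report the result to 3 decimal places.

At equilibrium c(1−p*) = e, so c = e/(1−p*).
c = 0.79/(1 − 0.12) = 0.79/0.8800 = 0.8977.

0.898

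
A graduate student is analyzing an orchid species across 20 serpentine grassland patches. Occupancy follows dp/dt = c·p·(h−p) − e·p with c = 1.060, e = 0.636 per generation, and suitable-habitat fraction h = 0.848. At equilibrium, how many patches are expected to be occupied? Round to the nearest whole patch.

p* = h − e/c = 0.848 − 0.6000 = 0.2480.
Expected occupied patches = N × p* = 20 × 0.2480 = 4.96 ≈ 5.

5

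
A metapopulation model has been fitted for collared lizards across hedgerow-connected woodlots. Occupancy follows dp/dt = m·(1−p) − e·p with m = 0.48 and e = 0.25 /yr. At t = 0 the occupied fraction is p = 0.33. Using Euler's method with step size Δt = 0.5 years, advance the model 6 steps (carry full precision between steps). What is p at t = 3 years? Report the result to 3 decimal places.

0.636

Update rule: p ← p + [m·(1−p) − e·p]·Δt with Δt = 0.5.
step 1: Δp = +0.11955, p = 0.44955
step 2: Δp = +0.07591, p = 0.52546
step 3: Δp = +0.04821, p = 0.57367
step 4: Δp = +0.03061, p = 0.60428
step 5: Δp = +0.01944, p = 0.62372
step 6: Δp = +0.01234, p = 0.63606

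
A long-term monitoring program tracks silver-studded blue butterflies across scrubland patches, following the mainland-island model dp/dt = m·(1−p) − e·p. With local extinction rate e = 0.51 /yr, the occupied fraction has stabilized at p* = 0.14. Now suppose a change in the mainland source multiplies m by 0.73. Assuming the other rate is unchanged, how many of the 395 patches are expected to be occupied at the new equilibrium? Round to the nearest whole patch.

Balance m(1−p*) = e·p* gives m = e·p*/(1−p*) = 0.51×0.14000/0.86000 = 0.08302.
New p* = m/(m+e) = 0.06060/(0.06060+0.51000) = 0.10620.
Expected occupied = 395 × 0.10620 = 41.95 ≈ 42.

42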